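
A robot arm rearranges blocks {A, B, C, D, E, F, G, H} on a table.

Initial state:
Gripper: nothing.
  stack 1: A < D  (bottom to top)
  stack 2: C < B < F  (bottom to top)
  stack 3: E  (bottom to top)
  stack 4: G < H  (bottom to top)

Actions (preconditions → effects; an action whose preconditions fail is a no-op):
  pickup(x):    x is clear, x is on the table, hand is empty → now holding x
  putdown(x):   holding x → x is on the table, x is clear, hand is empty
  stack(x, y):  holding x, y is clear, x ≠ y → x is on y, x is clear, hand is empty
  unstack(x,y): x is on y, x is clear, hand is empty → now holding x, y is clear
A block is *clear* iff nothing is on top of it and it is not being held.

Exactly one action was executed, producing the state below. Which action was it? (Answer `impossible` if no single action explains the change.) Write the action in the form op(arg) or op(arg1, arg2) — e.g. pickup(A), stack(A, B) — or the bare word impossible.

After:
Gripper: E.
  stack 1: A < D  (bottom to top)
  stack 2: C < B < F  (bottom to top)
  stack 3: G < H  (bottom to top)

pickup(E)

target: towers=[A/D; C/B/F; G/H] holding=E
         pickup(E) → towers=[A/D; C/B/F; G/H] holding=E  ← match
     unstack(H, G) → towers=[A/D; C/B/F; E; G] holding=H
     unstack(F, B) → towers=[A/D; C/B; E; G/H] holding=F
     unstack(D, A) → towers=[A; C/B/F; E; G/H] holding=D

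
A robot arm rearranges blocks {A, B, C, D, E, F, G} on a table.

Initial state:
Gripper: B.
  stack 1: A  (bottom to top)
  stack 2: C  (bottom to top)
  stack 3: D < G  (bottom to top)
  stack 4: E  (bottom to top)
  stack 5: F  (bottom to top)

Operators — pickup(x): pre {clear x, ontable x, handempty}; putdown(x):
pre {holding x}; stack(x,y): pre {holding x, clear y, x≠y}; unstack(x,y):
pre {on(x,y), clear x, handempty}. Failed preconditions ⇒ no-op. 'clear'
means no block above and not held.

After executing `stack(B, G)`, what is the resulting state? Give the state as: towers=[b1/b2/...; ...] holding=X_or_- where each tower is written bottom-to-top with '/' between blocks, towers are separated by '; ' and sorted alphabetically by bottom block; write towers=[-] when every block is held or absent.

towers=[A; C; D/G/B; E; F] holding=-

before: towers=[A; C; D/G; E; F] holding=B
pre[stack(B, G)]: holding(B) ✓, clear(G) ✓, B≠G ✓
all met → apply stack(B, G)
after:  towers=[A; C; D/G/B; E; F] holding=-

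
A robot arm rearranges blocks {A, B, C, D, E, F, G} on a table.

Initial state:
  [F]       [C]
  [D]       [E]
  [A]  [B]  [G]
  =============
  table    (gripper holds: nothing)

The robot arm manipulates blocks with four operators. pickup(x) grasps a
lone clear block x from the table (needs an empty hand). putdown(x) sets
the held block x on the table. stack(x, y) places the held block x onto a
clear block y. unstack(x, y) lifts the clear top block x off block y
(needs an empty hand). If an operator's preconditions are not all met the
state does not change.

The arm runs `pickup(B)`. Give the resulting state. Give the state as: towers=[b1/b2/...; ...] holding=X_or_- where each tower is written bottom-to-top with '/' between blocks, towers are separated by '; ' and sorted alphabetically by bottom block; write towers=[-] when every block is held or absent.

towers=[A/D/F; G/E/C] holding=B

before: towers=[A/D/F; B; G/E/C] holding=-
pre[pickup(B)]: clear(B) ok, ontable(B) ok, handempty ok
all met → apply pickup(B)
after:  towers=[A/D/F; G/E/C] holding=B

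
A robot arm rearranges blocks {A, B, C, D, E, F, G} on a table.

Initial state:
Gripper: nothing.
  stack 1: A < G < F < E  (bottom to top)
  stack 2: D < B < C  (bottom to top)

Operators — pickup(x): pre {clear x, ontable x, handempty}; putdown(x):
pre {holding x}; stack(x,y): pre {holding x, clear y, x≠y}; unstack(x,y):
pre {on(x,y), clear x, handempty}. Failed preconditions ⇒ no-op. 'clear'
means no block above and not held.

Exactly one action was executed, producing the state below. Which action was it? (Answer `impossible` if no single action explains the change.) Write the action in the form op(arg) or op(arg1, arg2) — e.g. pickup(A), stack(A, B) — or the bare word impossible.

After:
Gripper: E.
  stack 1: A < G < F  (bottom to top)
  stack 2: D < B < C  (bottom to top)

unstack(E, F)

target: towers=[A/G/F; D/B/C] holding=E
     unstack(E, F) → towers=[A/G/F; D/B/C] holding=E  ← match
     unstack(C, B) → towers=[A/G/F/E; D/B] holding=C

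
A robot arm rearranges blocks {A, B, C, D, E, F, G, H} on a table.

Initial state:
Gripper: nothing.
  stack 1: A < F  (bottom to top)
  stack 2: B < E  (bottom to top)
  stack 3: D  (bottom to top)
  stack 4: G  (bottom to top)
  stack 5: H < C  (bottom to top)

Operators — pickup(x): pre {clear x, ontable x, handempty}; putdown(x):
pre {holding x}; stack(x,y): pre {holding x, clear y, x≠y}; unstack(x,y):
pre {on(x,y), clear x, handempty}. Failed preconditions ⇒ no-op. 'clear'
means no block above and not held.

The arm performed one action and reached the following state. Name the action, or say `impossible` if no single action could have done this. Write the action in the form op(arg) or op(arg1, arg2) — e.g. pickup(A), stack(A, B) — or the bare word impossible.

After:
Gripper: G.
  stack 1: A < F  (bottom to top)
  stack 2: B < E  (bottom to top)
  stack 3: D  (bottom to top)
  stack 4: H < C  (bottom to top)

pickup(G)

target: towers=[A/F; B/E; D; H/C] holding=G
         pickup(G) → towers=[A/F; B/E; D; H/C] holding=G  ← match
     unstack(E, B) → towers=[A/F; B; D; G; H/C] holding=E
     unstack(F, A) → towers=[A; B/E; D; G; H/C] holding=F
         pickup(D) → towers=[A/F; B/E; G; H/C] holding=D
     unstack(C, H) → towers=[A/F; B/E; D; G; H] holding=C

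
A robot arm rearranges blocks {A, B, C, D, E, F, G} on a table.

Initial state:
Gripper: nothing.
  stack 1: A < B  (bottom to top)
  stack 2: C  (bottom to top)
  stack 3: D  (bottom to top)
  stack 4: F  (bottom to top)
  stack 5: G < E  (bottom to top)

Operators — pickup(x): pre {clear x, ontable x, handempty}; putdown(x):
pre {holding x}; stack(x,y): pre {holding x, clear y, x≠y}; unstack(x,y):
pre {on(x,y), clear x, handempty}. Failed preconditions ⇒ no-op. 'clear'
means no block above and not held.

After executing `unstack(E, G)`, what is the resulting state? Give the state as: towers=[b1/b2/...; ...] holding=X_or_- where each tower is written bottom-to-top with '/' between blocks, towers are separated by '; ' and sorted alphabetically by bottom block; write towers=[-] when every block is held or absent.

before: towers=[A/B; C; D; F; G/E] holding=-
pre[unstack(E, G)]: on(E,G) yes, clear(E) yes, handempty yes
all met → apply unstack(E, G)
after:  towers=[A/B; C; D; F; G] holding=E

towers=[A/B; C; D; F; G] holding=E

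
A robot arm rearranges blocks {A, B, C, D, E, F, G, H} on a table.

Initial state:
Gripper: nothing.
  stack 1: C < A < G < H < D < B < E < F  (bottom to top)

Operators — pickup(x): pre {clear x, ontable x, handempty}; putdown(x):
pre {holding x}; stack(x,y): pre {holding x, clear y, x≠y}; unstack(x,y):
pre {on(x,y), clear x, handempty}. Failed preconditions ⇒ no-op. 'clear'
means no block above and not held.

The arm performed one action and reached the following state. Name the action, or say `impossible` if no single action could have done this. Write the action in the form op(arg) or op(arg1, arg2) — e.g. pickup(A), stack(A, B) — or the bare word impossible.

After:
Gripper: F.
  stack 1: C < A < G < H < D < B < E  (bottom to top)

target: towers=[C/A/G/H/D/B/E] holding=F
     unstack(F, E) → towers=[C/A/G/H/D/B/E] holding=F  ← match

unstack(F, E)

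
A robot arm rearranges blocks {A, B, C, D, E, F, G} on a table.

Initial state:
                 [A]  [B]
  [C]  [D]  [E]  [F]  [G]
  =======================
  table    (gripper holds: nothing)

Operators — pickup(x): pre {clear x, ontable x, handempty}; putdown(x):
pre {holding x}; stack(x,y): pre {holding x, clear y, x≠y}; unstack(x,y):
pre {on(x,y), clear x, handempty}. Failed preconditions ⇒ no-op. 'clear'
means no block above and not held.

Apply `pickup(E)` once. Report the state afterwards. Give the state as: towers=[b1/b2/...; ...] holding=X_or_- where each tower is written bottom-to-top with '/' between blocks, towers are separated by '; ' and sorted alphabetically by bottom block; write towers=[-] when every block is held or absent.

towers=[C; D; F/A; G/B] holding=E

before: towers=[C; D; E; F/A; G/B] holding=-
pre[pickup(E)]: clear(E) ok, ontable(E) ok, handempty ok
all met → apply pickup(E)
after:  towers=[C; D; F/A; G/B] holding=E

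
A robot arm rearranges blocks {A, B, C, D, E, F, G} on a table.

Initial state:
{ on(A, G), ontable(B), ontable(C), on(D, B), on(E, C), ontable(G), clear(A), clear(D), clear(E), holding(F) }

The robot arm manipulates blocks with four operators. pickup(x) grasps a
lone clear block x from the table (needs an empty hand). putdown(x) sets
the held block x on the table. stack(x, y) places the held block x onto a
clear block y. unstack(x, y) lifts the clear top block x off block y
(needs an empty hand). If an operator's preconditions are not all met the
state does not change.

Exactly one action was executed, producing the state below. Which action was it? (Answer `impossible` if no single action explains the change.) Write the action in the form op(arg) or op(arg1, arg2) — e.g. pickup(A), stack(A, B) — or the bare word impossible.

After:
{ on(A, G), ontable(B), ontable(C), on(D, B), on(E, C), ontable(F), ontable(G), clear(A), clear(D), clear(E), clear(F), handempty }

target: towers=[B/D; C/E; F; G/A] holding=-
        putdown(F) → towers=[B/D; C/E; F; G/A] holding=-  ← match
       stack(F, D) → towers=[B/D/F; C/E; G/A] holding=-
       stack(F, A) → towers=[B/D; C/E; G/A/F] holding=-
       stack(F, E) → towers=[B/D; C/E/F; G/A] holding=-

putdown(F)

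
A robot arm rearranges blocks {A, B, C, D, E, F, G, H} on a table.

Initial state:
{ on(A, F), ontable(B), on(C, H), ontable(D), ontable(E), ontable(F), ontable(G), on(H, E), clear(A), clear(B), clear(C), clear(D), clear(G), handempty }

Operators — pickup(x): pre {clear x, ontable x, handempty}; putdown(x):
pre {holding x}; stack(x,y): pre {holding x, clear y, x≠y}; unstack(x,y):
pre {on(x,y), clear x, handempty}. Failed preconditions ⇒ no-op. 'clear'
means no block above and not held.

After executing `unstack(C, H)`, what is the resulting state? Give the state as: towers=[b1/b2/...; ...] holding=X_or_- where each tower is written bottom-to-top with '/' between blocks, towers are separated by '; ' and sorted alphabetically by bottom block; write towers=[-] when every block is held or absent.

before: towers=[B; D; E/H/C; F/A; G] holding=-
pre[unstack(C, H)]: on(C,H) ok, clear(C) ok, handempty ok
all met → apply unstack(C, H)
after:  towers=[B; D; E/H; F/A; G] holding=C

towers=[B; D; E/H; F/A; G] holding=C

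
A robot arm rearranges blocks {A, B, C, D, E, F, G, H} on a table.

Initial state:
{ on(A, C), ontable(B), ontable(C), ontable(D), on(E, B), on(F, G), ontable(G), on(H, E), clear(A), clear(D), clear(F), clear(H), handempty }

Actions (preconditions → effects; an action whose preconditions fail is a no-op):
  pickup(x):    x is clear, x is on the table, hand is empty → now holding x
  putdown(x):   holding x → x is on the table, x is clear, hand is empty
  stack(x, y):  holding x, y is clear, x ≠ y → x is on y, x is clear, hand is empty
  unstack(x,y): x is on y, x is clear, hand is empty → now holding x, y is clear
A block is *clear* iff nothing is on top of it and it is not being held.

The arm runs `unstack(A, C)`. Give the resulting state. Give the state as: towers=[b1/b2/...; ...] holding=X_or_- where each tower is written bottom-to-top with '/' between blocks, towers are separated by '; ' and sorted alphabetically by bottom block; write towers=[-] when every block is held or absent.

before: towers=[B/E/H; C/A; D; G/F] holding=-
pre[unstack(A, C)]: on(A,C) ✓, clear(A) ✓, handempty ✓
all met → apply unstack(A, C)
after:  towers=[B/E/H; C; D; G/F] holding=A

towers=[B/E/H; C; D; G/F] holding=A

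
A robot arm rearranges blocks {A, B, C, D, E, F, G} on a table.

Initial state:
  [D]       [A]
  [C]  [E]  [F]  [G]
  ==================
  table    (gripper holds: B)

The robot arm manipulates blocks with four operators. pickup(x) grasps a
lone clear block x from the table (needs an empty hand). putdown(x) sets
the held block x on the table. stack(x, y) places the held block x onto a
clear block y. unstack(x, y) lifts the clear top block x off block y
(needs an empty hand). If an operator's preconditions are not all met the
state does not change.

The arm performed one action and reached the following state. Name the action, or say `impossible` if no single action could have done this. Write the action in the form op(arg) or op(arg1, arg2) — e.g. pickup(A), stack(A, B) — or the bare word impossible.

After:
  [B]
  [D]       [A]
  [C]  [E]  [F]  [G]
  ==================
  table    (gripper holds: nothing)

target: towers=[C/D/B; E; F/A; G] holding=-
        putdown(B) → towers=[B; C/D; E; F/A; G] holding=-
       stack(B, G) → towers=[C/D; E; F/A; G/B] holding=-
       stack(B, D) → towers=[C/D/B; E; F/A; G] holding=-  ← match
       stack(B, A) → towers=[C/D; E; F/A/B; G] holding=-
       stack(B, E) → towers=[C/D; E/B; F/A; G] holding=-

stack(B, D)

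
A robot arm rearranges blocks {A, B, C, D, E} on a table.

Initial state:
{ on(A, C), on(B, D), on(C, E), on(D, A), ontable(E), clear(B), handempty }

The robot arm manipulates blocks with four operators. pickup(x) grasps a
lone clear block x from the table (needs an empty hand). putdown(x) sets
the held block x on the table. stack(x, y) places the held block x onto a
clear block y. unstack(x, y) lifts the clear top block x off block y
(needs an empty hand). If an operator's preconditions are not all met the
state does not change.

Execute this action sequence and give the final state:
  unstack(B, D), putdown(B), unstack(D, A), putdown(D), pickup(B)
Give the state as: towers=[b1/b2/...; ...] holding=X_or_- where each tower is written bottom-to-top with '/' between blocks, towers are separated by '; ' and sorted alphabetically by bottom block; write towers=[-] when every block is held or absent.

towers=[D; E/C/A] holding=B

step 1 (unstack(B, D)): towers=[E/C/A/D] holding=B
step 2 (putdown(B)): towers=[B; E/C/A/D] holding=-
step 3 (unstack(D, A)): towers=[B; E/C/A] holding=D
step 4 (putdown(D)): towers=[B; D; E/C/A] holding=-
step 5 (pickup(B)): towers=[D; E/C/A] holding=B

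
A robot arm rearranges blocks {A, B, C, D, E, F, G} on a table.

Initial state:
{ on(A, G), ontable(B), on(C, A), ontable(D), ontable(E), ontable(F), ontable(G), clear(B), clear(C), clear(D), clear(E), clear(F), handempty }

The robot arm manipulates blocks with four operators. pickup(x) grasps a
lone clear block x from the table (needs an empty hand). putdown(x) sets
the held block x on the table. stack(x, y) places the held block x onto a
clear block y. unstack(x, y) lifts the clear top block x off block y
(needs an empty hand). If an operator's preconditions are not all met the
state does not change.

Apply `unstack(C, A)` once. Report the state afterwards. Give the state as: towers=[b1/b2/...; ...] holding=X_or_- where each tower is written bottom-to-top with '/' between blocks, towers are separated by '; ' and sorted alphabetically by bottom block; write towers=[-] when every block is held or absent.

before: towers=[B; D; E; F; G/A/C] holding=-
pre[unstack(C, A)]: on(C,A) ok, clear(C) ok, handempty ok
all met → apply unstack(C, A)
after:  towers=[B; D; E; F; G/A] holding=C

towers=[B; D; E; F; G/A] holding=C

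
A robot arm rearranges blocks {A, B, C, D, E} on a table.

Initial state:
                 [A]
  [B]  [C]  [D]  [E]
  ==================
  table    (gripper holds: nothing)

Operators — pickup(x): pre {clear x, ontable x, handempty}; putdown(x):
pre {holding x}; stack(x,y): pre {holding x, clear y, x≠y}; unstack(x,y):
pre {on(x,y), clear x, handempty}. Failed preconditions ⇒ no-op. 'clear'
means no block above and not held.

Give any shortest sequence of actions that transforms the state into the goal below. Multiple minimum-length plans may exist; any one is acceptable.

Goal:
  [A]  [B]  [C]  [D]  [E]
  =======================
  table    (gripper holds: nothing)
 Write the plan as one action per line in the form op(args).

step 1 (unstack(A, E)): towers=[B; C; D; E] holding=A
step 2 (putdown(A)): towers=[A; B; C; D; E] holding=-
goal check: towers=[A; B; C; D; E] holding=- — reached (length 2, optimal by BFS)

unstack(A, E)
putdown(A)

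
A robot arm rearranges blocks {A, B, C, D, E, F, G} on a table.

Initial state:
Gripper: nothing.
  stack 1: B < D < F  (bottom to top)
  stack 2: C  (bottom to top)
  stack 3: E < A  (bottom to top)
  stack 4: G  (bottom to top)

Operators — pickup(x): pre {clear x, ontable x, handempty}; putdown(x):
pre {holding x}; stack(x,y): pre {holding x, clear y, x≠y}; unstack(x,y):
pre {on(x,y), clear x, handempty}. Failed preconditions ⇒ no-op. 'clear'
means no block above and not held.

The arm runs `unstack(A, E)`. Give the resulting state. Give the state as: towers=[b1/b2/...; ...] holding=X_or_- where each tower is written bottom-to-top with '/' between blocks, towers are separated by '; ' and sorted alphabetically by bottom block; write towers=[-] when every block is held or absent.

before: towers=[B/D/F; C; E/A; G] holding=-
pre[unstack(A, E)]: on(A,E) ok, clear(A) ok, handempty ok
all met → apply unstack(A, E)
after:  towers=[B/D/F; C; E; G] holding=A

towers=[B/D/F; C; E; G] holding=A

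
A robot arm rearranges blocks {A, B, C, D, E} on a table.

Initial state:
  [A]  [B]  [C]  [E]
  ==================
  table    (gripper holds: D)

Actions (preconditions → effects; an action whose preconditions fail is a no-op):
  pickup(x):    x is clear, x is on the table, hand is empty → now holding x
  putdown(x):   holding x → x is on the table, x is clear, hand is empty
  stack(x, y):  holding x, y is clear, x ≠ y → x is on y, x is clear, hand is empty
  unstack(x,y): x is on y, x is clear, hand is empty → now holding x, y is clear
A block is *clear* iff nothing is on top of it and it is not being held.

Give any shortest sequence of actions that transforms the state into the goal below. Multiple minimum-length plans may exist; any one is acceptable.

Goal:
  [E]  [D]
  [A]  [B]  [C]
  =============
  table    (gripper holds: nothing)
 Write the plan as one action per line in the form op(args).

stack(D, B)
pickup(E)
stack(E, A)

step 1 (stack(D, B)): towers=[A; B/D; C; E] holding=-
step 2 (pickup(E)): towers=[A; B/D; C] holding=E
step 3 (stack(E, A)): towers=[A/E; B/D; C] holding=-
goal check: towers=[A/E; B/D; C] holding=- — reached (length 3, optimal by BFS)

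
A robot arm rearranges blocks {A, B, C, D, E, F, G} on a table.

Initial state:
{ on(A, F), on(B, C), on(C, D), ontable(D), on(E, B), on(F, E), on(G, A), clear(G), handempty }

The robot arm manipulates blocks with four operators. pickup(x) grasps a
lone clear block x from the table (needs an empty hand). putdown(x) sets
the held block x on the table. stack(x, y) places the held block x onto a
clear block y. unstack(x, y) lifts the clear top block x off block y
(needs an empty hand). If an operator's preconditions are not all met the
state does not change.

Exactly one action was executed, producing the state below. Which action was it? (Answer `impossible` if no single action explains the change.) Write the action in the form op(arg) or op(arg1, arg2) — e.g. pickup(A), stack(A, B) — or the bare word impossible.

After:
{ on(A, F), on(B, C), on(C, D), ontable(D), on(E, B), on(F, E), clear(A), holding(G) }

target: towers=[D/C/B/E/F/A] holding=G
     unstack(G, A) → towers=[D/C/B/E/F/A] holding=G  ← match

unstack(G, A)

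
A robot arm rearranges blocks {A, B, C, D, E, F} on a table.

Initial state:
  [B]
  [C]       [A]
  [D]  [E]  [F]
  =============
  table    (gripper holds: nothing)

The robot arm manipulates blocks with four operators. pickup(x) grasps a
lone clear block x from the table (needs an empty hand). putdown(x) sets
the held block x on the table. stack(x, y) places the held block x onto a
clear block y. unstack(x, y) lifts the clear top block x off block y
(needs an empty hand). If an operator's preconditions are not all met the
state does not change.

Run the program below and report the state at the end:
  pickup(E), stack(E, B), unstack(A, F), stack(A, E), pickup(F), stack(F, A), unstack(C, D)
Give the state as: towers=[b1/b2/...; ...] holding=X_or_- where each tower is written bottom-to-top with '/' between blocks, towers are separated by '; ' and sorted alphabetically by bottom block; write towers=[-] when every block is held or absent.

towers=[D/C/B/E/A/F] holding=-

step 1 (pickup(E)): towers=[D/C/B; F/A] holding=E
step 2 (stack(E, B)): towers=[D/C/B/E; F/A] holding=-
step 3 (unstack(A, F)): towers=[D/C/B/E; F] holding=A
step 4 (stack(A, E)): towers=[D/C/B/E/A; F] holding=-
step 5 (pickup(F)): towers=[D/C/B/E/A] holding=F
step 6 (stack(F, A)): towers=[D/C/B/E/A/F] holding=-
step 7 (unstack(C, D)) [no-op]: towers=[D/C/B/E/A/F] holding=-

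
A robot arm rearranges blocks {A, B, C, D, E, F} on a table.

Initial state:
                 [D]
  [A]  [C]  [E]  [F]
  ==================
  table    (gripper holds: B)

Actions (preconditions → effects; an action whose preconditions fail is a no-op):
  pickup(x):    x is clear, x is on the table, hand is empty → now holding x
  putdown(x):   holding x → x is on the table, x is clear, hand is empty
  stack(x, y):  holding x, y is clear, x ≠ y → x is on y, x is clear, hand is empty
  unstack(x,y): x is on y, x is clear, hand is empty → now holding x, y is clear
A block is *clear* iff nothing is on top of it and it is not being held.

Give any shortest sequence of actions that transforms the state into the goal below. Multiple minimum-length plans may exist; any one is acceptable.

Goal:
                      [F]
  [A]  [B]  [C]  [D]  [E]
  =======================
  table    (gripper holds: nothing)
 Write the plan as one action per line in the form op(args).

putdown(B)
unstack(D, F)
putdown(D)
pickup(F)
stack(F, E)

step 1 (putdown(B)): towers=[A; B; C; E; F/D] holding=-
step 2 (unstack(D, F)): towers=[A; B; C; E; F] holding=D
step 3 (putdown(D)): towers=[A; B; C; D; E; F] holding=-
step 4 (pickup(F)): towers=[A; B; C; D; E] holding=F
step 5 (stack(F, E)): towers=[A; B; C; D; E/F] holding=-
goal check: towers=[A; B; C; D; E/F] holding=- — reached (length 5, optimal by BFS)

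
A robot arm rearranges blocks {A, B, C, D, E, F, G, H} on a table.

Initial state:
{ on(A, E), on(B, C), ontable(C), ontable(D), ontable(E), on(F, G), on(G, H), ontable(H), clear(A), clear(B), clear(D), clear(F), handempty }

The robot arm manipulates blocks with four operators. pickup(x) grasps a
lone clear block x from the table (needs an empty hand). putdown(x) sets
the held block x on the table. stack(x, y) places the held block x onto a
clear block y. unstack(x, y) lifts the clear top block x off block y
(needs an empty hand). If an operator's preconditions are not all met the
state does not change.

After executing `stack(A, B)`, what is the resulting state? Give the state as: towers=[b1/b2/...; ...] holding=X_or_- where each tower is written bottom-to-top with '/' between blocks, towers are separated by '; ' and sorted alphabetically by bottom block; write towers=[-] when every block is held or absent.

before: towers=[C/B; D; E/A; H/G/F] holding=-
pre[stack(A, B)]: holding(A) no, clear(B) yes, A≠B yes
holding(A) unmet → stack(A, B) is a no-op
after:  towers=[C/B; D; E/A; H/G/F] holding=-

towers=[C/B; D; E/A; H/G/F] holding=-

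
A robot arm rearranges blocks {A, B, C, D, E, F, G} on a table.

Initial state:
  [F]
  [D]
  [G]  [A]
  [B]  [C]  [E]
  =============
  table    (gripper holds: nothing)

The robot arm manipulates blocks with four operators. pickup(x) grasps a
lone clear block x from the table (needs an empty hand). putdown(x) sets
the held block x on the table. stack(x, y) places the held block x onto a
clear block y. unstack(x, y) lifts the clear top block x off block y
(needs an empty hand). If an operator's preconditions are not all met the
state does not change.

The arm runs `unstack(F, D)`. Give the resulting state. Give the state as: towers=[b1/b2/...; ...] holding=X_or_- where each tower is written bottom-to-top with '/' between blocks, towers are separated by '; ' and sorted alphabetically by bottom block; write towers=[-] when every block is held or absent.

towers=[B/G/D; C/A; E] holding=F

before: towers=[B/G/D/F; C/A; E] holding=-
pre[unstack(F, D)]: on(F,D) ✓, clear(F) ✓, handempty ✓
all met → apply unstack(F, D)
after:  towers=[B/G/D; C/A; E] holding=F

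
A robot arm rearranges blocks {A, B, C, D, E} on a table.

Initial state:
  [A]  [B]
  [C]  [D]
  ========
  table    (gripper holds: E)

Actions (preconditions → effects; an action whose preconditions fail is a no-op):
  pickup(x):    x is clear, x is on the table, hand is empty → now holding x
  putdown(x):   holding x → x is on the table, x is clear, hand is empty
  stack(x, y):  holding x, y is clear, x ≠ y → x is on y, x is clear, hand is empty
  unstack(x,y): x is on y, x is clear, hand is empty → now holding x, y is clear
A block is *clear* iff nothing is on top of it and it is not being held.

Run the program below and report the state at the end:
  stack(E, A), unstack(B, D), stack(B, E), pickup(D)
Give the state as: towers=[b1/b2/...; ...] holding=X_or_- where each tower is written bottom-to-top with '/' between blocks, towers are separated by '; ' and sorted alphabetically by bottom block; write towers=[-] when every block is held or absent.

towers=[C/A/E/B] holding=D

step 1 (stack(E, A)): towers=[C/A/E; D/B] holding=-
step 2 (unstack(B, D)): towers=[C/A/E; D] holding=B
step 3 (stack(B, E)): towers=[C/A/E/B; D] holding=-
step 4 (pickup(D)): towers=[C/A/E/B] holding=D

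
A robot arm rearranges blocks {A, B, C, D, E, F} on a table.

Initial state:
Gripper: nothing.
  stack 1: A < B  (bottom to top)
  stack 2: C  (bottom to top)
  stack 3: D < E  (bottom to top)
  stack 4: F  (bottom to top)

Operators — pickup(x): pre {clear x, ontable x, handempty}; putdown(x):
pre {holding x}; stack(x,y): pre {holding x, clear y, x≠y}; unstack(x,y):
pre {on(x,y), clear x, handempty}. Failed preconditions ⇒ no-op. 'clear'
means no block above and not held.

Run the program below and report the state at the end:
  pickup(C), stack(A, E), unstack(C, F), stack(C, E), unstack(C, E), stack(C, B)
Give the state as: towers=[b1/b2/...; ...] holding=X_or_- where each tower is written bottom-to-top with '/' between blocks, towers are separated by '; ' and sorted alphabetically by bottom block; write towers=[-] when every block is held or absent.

towers=[A/B/C; D/E; F] holding=-

step 1 (pickup(C)): towers=[A/B; D/E; F] holding=C
step 2 (stack(A, E)) [no-op]: towers=[A/B; D/E; F] holding=C
step 3 (unstack(C, F)) [no-op]: towers=[A/B; D/E; F] holding=C
step 4 (stack(C, E)): towers=[A/B; D/E/C; F] holding=-
step 5 (unstack(C, E)): towers=[A/B; D/E; F] holding=C
step 6 (stack(C, B)): towers=[A/B/C; D/E; F] holding=-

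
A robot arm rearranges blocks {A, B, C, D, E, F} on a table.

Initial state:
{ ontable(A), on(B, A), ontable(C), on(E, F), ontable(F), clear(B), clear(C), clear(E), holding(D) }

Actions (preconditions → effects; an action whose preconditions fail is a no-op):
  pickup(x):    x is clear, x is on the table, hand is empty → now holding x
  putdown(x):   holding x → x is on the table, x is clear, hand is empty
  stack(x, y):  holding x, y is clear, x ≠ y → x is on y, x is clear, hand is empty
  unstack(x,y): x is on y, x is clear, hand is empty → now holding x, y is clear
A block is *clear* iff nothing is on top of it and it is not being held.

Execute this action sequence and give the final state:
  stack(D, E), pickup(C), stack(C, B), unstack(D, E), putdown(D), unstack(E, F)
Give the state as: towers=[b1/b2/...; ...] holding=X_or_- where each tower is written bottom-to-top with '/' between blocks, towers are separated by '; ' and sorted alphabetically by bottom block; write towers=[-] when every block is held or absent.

step 1 (stack(D, E)): towers=[A/B; C; F/E/D] holding=-
step 2 (pickup(C)): towers=[A/B; F/E/D] holding=C
step 3 (stack(C, B)): towers=[A/B/C; F/E/D] holding=-
step 4 (unstack(D, E)): towers=[A/B/C; F/E] holding=D
step 5 (putdown(D)): towers=[A/B/C; D; F/E] holding=-
step 6 (unstack(E, F)): towers=[A/B/C; D; F] holding=E

towers=[A/B/C; D; F] holding=E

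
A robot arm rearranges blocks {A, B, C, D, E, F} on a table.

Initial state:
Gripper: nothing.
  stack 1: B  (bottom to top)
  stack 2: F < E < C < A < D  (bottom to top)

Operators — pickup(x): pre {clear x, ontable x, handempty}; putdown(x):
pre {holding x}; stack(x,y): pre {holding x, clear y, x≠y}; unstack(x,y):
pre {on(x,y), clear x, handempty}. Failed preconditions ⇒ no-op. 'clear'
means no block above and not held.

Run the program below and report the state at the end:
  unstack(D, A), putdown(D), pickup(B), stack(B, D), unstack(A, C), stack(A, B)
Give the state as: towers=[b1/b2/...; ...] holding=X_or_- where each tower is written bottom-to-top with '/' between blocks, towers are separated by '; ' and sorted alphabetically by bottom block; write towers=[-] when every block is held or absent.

step 1 (unstack(D, A)): towers=[B; F/E/C/A] holding=D
step 2 (putdown(D)): towers=[B; D; F/E/C/A] holding=-
step 3 (pickup(B)): towers=[D; F/E/C/A] holding=B
step 4 (stack(B, D)): towers=[D/B; F/E/C/A] holding=-
step 5 (unstack(A, C)): towers=[D/B; F/E/C] holding=A
step 6 (stack(A, B)): towers=[D/B/A; F/E/C] holding=-

towers=[D/B/A; F/E/C] holding=-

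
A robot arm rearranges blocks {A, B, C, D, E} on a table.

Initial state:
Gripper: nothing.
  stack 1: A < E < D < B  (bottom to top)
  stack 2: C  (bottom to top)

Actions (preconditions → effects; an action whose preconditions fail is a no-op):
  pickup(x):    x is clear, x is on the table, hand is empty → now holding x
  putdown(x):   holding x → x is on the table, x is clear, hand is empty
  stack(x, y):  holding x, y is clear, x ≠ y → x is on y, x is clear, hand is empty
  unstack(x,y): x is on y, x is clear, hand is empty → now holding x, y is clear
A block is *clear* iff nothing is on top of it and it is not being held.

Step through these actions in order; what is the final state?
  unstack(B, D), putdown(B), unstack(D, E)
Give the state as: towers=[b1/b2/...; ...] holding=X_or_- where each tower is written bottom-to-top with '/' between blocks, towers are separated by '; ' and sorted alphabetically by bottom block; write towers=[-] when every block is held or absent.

towers=[A/E; B; C] holding=D

step 1 (unstack(B, D)): towers=[A/E/D; C] holding=B
step 2 (putdown(B)): towers=[A/E/D; B; C] holding=-
step 3 (unstack(D, E)): towers=[A/E; B; C] holding=D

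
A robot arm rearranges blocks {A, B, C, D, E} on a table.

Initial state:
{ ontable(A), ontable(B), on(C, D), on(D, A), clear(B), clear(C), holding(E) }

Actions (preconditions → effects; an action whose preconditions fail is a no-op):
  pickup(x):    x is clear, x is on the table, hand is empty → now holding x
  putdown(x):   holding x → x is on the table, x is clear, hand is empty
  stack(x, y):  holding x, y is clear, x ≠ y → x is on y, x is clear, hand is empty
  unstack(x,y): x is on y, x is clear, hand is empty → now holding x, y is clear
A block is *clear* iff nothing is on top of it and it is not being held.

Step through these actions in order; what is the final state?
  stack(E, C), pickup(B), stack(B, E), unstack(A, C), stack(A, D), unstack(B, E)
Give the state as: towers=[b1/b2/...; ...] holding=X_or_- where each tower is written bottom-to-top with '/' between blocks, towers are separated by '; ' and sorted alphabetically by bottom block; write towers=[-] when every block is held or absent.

towers=[A/D/C/E] holding=B

step 1 (stack(E, C)): towers=[A/D/C/E; B] holding=-
step 2 (pickup(B)): towers=[A/D/C/E] holding=B
step 3 (stack(B, E)): towers=[A/D/C/E/B] holding=-
step 4 (unstack(A, C)) [no-op]: towers=[A/D/C/E/B] holding=-
step 5 (stack(A, D)) [no-op]: towers=[A/D/C/E/B] holding=-
step 6 (unstack(B, E)): towers=[A/D/C/E] holding=B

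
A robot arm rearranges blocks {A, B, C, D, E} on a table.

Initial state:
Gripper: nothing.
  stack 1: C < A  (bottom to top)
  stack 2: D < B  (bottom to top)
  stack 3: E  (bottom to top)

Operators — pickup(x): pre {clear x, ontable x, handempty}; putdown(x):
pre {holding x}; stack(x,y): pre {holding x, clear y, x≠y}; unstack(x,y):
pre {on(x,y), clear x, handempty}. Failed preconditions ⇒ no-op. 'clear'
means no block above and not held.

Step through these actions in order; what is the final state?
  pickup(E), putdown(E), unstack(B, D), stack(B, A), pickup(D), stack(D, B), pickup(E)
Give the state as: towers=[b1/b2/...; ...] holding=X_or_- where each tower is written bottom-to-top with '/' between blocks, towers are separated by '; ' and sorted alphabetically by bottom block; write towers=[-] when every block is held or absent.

towers=[C/A/B/D] holding=E

step 1 (pickup(E)): towers=[C/A; D/B] holding=E
step 2 (putdown(E)): towers=[C/A; D/B; E] holding=-
step 3 (unstack(B, D)): towers=[C/A; D; E] holding=B
step 4 (stack(B, A)): towers=[C/A/B; D; E] holding=-
step 5 (pickup(D)): towers=[C/A/B; E] holding=D
step 6 (stack(D, B)): towers=[C/A/B/D; E] holding=-
step 7 (pickup(E)): towers=[C/A/B/D] holding=E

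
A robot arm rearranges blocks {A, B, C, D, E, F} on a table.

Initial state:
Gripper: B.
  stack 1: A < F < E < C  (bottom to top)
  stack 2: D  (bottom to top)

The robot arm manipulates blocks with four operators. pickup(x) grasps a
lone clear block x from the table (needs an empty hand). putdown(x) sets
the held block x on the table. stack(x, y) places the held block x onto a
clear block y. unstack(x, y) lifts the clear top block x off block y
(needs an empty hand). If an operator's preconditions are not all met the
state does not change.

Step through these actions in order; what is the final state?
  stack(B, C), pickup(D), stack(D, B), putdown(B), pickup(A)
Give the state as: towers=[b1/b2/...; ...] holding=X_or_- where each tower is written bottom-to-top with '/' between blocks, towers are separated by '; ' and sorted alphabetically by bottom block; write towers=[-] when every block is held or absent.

step 1 (stack(B, C)): towers=[A/F/E/C/B; D] holding=-
step 2 (pickup(D)): towers=[A/F/E/C/B] holding=D
step 3 (stack(D, B)): towers=[A/F/E/C/B/D] holding=-
step 4 (putdown(B)) [no-op]: towers=[A/F/E/C/B/D] holding=-
step 5 (pickup(A)) [no-op]: towers=[A/F/E/C/B/D] holding=-

towers=[A/F/E/C/B/D] holding=-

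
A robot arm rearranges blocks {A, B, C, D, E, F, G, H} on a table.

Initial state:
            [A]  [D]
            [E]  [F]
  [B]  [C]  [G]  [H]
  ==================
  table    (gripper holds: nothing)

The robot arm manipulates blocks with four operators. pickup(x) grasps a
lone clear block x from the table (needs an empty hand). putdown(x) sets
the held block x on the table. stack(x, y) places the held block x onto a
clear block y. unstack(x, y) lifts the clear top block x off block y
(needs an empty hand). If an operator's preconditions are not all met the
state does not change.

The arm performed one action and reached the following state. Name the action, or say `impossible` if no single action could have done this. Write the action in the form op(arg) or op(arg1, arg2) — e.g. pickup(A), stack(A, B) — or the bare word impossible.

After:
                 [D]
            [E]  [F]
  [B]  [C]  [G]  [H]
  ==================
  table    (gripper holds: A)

target: towers=[B; C; G/E; H/F/D] holding=A
     unstack(A, E) → towers=[B; C; G/E; H/F/D] holding=A  ← match
         pickup(B) → towers=[C; G/E/A; H/F/D] holding=B
     unstack(D, F) → towers=[B; C; G/E/A; H/F] holding=D
         pickup(C) → towers=[B; G/E/A; H/F/D] holding=C

unstack(A, E)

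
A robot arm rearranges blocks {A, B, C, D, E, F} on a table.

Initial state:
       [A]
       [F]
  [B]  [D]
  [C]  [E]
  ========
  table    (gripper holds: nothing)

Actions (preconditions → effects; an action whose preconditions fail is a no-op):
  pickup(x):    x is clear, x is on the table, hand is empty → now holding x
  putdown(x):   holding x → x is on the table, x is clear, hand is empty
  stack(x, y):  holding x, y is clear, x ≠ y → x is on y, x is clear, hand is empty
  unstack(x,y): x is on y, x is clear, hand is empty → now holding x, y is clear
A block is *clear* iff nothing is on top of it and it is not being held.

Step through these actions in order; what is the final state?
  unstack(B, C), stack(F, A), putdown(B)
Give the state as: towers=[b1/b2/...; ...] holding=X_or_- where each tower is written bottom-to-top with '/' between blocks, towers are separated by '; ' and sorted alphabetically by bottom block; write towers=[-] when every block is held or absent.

towers=[B; C; E/D/F/A] holding=-

step 1 (unstack(B, C)): towers=[C; E/D/F/A] holding=B
step 2 (stack(F, A)) [no-op]: towers=[C; E/D/F/A] holding=B
step 3 (putdown(B)): towers=[B; C; E/D/F/A] holding=-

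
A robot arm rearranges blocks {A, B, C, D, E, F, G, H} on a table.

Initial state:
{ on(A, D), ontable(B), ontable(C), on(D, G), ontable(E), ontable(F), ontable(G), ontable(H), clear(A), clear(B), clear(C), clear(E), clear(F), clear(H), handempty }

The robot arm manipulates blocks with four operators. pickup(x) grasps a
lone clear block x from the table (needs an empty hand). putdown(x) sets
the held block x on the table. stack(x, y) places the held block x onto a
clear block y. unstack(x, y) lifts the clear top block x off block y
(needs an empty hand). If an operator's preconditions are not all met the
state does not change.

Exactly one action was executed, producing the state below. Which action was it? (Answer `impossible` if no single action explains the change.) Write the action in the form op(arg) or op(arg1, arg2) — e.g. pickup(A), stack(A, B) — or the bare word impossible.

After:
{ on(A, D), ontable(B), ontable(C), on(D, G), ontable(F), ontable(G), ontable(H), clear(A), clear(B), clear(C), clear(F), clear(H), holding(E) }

target: towers=[B; C; F; G/D/A; H] holding=E
     unstack(A, D) → towers=[B; C; E; F; G/D; H] holding=A
         pickup(E) → towers=[B; C; F; G/D/A; H] holding=E  ← match
         pickup(H) → towers=[B; C; E; F; G/D/A] holding=H
         pickup(B) → towers=[C; E; F; G/D/A; H] holding=B
         pickup(F) → towers=[B; C; E; G/D/A; H] holding=F
         pickup(C) → towers=[B; E; F; G/D/A; H] holding=C

pickup(E)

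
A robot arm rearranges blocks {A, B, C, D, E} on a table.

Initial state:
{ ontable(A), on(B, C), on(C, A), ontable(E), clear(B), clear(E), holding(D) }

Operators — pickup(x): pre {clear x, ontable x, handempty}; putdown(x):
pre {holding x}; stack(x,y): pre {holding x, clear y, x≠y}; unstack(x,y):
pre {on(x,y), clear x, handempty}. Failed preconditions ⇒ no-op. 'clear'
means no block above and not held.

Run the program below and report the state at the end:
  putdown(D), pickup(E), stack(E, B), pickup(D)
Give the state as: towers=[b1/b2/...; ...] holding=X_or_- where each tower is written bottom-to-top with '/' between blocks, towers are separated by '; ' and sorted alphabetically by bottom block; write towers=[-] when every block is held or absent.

towers=[A/C/B/E] holding=D

step 1 (putdown(D)): towers=[A/C/B; D; E] holding=-
step 2 (pickup(E)): towers=[A/C/B; D] holding=E
step 3 (stack(E, B)): towers=[A/C/B/E; D] holding=-
step 4 (pickup(D)): towers=[A/C/B/E] holding=D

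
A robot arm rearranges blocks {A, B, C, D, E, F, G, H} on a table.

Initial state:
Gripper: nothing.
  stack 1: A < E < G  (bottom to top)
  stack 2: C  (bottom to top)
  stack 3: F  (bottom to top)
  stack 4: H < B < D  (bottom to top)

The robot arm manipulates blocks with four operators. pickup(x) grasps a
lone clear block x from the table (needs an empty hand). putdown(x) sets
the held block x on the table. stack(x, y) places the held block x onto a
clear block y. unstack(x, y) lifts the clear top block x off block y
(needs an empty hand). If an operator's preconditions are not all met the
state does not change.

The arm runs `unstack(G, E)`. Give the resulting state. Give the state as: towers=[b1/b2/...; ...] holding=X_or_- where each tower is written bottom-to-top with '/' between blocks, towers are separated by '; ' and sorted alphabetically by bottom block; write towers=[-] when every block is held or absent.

before: towers=[A/E/G; C; F; H/B/D] holding=-
pre[unstack(G, E)]: on(G,E) ✓, clear(G) ✓, handempty ✓
all met → apply unstack(G, E)
after:  towers=[A/E; C; F; H/B/D] holding=G

towers=[A/E; C; F; H/B/D] holding=G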